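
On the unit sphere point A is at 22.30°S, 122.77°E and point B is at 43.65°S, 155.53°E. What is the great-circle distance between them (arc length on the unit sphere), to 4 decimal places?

Let φ₁ = -0.3892 rad, φ₂ = -0.7618 rad, and Δλ = 0.5718 rad.
cos c = sin φ₁ sin φ₂ + cos φ₁ cos φ₂ cos Δλ = (-0.3795)(-0.6903) + (0.9252)(0.7236)(0.8409) = 0.82489,
so c = arccos(0.82489) = 0.60078 rad.
On the unit sphere the arc length equals the central angle: 0.6008.

0.6008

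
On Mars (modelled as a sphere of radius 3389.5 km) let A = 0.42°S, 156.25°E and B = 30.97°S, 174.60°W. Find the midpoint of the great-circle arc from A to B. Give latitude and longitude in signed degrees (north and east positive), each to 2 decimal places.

-16.19°, 169.68°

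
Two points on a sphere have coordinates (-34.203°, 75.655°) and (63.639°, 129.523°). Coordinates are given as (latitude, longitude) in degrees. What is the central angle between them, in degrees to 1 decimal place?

106.7°

With latitudes φ₁ = -34.203°, φ₂ = 63.639° and longitude difference Δλ = 53.868°:
Haversine: a = sin²(Δφ/2) + cos φ₁ cos φ₂ sin²(Δλ/2) = 0.5682 + (0.8271)(0.4440)(0.2052) = 0.64357.
Central angle c = 2·arcsin(√a) = 1.86203 rad.
So the angular separation is 106.7°.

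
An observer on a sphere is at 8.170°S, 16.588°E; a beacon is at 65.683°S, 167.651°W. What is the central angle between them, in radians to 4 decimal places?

1.8515 rad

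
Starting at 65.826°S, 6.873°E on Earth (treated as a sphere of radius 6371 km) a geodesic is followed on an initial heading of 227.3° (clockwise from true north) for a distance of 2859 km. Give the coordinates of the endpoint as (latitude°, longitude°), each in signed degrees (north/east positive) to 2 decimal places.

-70.47°, -65.62°

Angular distance δ = d/R = 2859/6371 = 0.44875 rad; initial bearing θ = 3.9671 rad.
sin φ₂ = sin φ₁ cos δ + cos φ₁ sin δ cos θ = (-0.9123)(0.9010) + (0.4095)(0.4338)(-0.6782) = -0.9425, so φ₂ = -70.47°.
Δλ = atan2(sin θ sin δ cos φ₁, cos δ − sin φ₁ sin φ₂) = atan2(-0.1306, 0.0412) = -72.497°.
λ₂ = 6.873° − 72.497° = -65.62°.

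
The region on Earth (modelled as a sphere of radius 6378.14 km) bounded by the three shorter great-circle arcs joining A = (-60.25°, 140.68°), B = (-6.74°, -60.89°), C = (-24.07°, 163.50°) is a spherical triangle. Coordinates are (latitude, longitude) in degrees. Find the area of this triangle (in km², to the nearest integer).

44574625 km²

Side lengths (central angles): a = 2.2144, b = 0.6893, c = 1.9352 rad; semiperimeter s = 2.4194.
By l'Huilier's theorem, tan(E/4) = √[tan(s/2) tan((s−a)/2) tan((s−b)/2) tan((s−c)/2)], giving spherical excess E = 1.0957 rad.
Area = E·R² = 1.0957 × (6378.14)² ≈ 44574625 km².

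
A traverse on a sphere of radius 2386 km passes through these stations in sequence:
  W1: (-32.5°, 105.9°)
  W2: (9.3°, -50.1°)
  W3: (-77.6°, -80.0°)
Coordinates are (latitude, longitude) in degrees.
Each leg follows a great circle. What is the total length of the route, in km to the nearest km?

Leg W1→W2: central angle 2.5814 rad, distance 6159.3 km.
Leg W2→W3: central angle 1.5449 rad, distance 3686.2 km.
Total: 6159.3 + 3686.2 ≈ 9846 km.

9846 km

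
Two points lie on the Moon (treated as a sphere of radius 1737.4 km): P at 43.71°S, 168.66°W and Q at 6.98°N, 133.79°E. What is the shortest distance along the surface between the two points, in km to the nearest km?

2198 km

In radians: φ₁ = -0.7629, φ₂ = 0.1218, Δλ = -57.550° = -1.0044 rad.
Haversine: a = sin²(Δφ/2) + cos φ₁ cos φ₂ sin²(Δλ/2) = 0.1832 + (0.7228)(0.9926)(0.2317) = 0.34950.
Central angle c = 2·arcsin(√a) = 1.26505 rad.
Distance = R·c = 1737.4 × 1.2650 ≈ 2198 km.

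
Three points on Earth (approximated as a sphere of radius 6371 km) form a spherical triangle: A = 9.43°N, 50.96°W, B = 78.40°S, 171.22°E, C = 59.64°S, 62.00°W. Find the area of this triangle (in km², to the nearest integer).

1544942 km²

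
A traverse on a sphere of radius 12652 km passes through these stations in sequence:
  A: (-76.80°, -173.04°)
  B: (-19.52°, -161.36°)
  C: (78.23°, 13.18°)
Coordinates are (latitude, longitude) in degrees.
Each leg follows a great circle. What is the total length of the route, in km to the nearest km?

Leg A→B: central angle 1.0050 rad, distance 12715.4 km.
Leg B→C: central angle 2.1159 rad, distance 26770.2 km.
Total: 12715.4 + 26770.2 ≈ 39486 km.

39486 km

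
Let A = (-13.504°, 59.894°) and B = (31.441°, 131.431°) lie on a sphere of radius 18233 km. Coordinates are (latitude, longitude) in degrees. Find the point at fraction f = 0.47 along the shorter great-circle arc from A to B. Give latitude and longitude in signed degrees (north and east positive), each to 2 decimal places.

Central angle δ = 1.4294 rad. Interpolating on the sphere with fraction f = 0.47:
P = [sin((1−f)δ)·A + sin(fδ)·B] / sin δ = 0.6941·A + 0.6287·B in Cartesian coordinates,
giving P = (-0.0164, 0.9860, 0.1659), i.e. latitude 9.55°, longitude 90.95°.

9.55°, 90.95°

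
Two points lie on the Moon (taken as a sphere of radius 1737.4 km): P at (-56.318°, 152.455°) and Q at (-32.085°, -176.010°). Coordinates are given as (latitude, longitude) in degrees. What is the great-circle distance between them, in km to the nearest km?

In radians: φ₁ = -0.9829, φ₂ = -0.5600, Δλ = 31.535° = 0.5504 rad.
cos c = sin φ₁ sin φ₂ + cos φ₁ cos φ₂ cos Δλ = (-0.8321)(-0.5312) + (0.5546)(0.8473)(0.8523) = 0.84249,
so c = arccos(0.84249) = 0.56890 rad.
Distance = R·c = 1737.4 × 0.5689 ≈ 988 km.

988 km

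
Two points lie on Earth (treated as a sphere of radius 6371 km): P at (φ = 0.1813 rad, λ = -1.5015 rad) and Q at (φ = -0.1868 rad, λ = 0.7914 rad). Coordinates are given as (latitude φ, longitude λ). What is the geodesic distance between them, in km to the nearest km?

14705 km

Let φ₁ = 0.1813 rad, φ₂ = -0.1868 rad, and Δλ = 2.2929 rad.
cos c = sin φ₁ sin φ₂ + cos φ₁ cos φ₂ cos Δλ = (0.1803)(-0.1857) + (0.9836)(0.9826)(-0.6610) = -0.67231,
so c = arccos(-0.67231) = 2.30812 rad.
Distance = R·c = 6371 × 2.3081 ≈ 14705 km.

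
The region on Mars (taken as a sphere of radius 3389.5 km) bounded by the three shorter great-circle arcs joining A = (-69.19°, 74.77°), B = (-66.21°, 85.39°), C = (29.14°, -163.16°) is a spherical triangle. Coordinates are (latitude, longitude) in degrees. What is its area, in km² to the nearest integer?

1518375 km²

Side lengths (central angles): a = 2.1827, b = 2.2395, c = 0.0873 rad; semiperimeter s = 2.2547.
By l'Huilier's theorem, tan(E/4) = √[tan(s/2) tan((s−a)/2) tan((s−b)/2) tan((s−c)/2)], giving spherical excess E = 0.1322 rad.
Area = E·R² = 0.1322 × (3389.5)² ≈ 1518375 km².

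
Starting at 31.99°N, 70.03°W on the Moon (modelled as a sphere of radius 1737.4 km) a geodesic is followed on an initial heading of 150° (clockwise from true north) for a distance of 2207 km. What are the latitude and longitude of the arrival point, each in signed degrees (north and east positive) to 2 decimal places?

Angular distance δ = d/R = 2207/1737.4 = 1.27029 rad; initial bearing θ = 2.6180 rad.
sin φ₂ = sin φ₁ cos δ + cos φ₁ sin δ cos θ = (0.5298)(0.2960) + (0.8481)(0.9552)(-0.8660) = -0.5448, so φ₂ = -33.01°.
Δλ = atan2(sin θ sin δ cos φ₁, cos δ − sin φ₁ sin φ₂) = atan2(0.4051, 0.5846) = 34.717°.
λ₂ = -70.030° + 34.717° = -35.31°.

-33.01°, -35.31°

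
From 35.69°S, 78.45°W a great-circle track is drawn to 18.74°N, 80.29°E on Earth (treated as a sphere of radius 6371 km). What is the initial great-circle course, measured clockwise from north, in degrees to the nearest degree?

126°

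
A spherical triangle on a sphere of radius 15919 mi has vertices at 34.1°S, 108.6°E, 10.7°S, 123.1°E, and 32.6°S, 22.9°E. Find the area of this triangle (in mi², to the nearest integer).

50031987 mi²

Side lengths (central angles): a = 1.6174, b = 1.2086, c = 0.4694 rad; semiperimeter s = 1.6477.
By l'Huilier's theorem, tan(E/4) = √[tan(s/2) tan((s−a)/2) tan((s−b)/2) tan((s−c)/2)], giving spherical excess E = 0.1974 rad.
Area = E·R² = 0.1974 × (15919)² ≈ 50031987 mi².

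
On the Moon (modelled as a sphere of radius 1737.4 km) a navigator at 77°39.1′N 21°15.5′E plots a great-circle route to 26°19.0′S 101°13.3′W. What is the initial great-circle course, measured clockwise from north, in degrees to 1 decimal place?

296.4°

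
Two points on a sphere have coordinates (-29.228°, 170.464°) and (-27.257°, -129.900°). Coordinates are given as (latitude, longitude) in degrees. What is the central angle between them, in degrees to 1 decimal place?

52.0°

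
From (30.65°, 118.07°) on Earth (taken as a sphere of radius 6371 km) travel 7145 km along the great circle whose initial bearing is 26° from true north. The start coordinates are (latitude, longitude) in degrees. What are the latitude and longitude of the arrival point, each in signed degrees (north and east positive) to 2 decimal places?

66.62°, -146.28°

Angular distance δ = d/R = 7145/6371 = 1.12149 rad; initial bearing θ = 0.4538 rad.
sin φ₂ = sin φ₁ cos δ + cos φ₁ sin δ cos θ = (0.5098)(0.4343) + (0.8603)(0.9007)(0.8988) = 0.9179, so φ₂ = 66.62°.
Δλ = atan2(sin θ sin δ cos φ₁, cos δ − sin φ₁ sin φ₂) = atan2(0.3397, -0.0336) = 95.649°.
λ₂ = 118.070° + 95.649° = 213.72° → -146.28° after wrapping to (−180°, 180°].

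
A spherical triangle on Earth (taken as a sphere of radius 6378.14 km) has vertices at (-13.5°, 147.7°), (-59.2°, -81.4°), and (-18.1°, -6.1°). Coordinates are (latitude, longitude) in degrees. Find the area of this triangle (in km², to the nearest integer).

69081325 km²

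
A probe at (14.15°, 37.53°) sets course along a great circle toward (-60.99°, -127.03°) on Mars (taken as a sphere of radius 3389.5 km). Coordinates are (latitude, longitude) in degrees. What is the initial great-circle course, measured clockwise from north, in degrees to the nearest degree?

Δλ = -164.560° = -2.8721 rad.
y = sin Δλ · cos φ₂ = (-0.2662)(0.4850) = -0.1291
x = cos φ₁ sin φ₂ − sin φ₁ cos φ₂ cos Δλ = (0.9697)(-0.8745) − (0.2445)(0.4850)(-0.9639) = -0.7337
θ = atan2(y, x) = -170.02°; adding 360° gives 190°.

190°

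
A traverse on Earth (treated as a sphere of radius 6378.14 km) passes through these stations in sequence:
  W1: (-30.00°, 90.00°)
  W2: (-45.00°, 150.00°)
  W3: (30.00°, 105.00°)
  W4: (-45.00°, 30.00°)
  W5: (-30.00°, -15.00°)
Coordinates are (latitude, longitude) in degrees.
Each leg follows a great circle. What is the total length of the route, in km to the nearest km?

30451 km

Leg W1→W2: central angle 0.8503 rad, distance 5423.5 km.
Leg W2→W3: central angle 1.4913 rad, distance 9511.4 km.
Leg W3→W4: central angle 1.7671 rad, distance 11270.9 km.
Leg W4→W5: central angle 0.6656 rad, distance 4245.1 km.
Total: 5423.5 + 9511.4 + 11270.9 + 4245.1 ≈ 30451 km.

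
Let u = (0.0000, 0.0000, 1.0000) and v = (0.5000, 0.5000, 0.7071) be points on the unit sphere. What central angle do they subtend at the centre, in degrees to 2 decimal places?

u·v = 0.7071; |u| = 1.0000, |v| = 1.0000.
cos θ = (u·v)/(|u||v|) = 0.7071, so θ = 45.00°.

45.00°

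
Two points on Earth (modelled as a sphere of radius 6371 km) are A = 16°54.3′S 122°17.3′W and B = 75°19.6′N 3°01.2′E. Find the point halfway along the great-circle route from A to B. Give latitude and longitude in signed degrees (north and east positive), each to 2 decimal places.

The central angle between A and B is δ = 2.0058 rad.
With f = 0.5, the slerp weights are sin((1−f)δ)/sin δ = 0.9296 and sin(fδ)/sin δ = 0.9296.
Weighted sum of the unit vectors: (0.9296)·(-0.5111,-0.8088,-0.2908) + (0.9296)·(0.2530,0.0133,0.9674) = (-0.2400, -0.7395, 0.6290).
Converting back: φ = atan2(z, √(x²+y²)) = 38.97°, λ = atan2(y, x) = -107.98°.

38.97°, -107.98°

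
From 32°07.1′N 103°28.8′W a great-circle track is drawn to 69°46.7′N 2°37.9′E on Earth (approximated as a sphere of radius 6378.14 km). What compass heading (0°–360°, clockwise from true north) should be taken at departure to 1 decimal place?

21.4°

With φ₁ = 0.5606, φ₂ = 1.2179, Δλ = 1.8520 rad, the forward-azimuth formula gives
θ = atan2( sin Δλ cos φ₂ , cos φ₁ sin φ₂ − sin φ₁ cos φ₂ cos Δλ ) = atan2(0.3321, 0.8457) = 21.44°.
So the initial bearing is 21.4°.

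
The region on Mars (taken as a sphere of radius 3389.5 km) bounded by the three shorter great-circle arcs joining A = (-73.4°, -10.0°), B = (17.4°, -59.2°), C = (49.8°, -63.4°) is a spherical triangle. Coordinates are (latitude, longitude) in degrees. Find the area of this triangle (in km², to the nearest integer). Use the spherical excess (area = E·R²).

1446808 km²

Side lengths (central angles): a = 0.5686, b = 2.2421, c = 1.6795 rad; semiperimeter s = 2.2451.
By l'Huilier's theorem, tan(E/4) = √[tan(s/2) tan((s−a)/2) tan((s−b)/2) tan((s−c)/2)], giving spherical excess E = 0.1259 rad.
Area = E·R² = 0.1259 × (3389.5)² ≈ 1446808 km².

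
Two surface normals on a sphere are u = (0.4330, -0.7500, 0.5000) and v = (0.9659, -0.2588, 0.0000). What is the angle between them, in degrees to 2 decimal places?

52.24°

u·v = 0.6123; |u| = 1.0000, |v| = 1.0000.
cos θ = (u·v)/(|u||v|) = 0.6124, so θ = 52.24°.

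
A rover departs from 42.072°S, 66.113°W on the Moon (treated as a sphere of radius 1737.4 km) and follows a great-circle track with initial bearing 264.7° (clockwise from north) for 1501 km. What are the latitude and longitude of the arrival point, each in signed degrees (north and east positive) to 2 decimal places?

Angular distance δ = d/R = 1501/1737.4 = 0.86393 rad; initial bearing θ = 4.6199 rad.
sin φ₂ = sin φ₁ cos δ + cos φ₁ sin δ cos θ = (-0.6701)(0.6495) + (0.7423)(0.7604)(-0.0924) = -0.4873, so φ₂ = -29.16°.
Δλ = atan2(sin θ sin δ cos φ₁, cos δ − sin φ₁ sin φ₂) = atan2(-0.5620, 0.3229) = -60.120°.
λ₂ = -66.113° − 60.120° = -126.23°.

-29.16°, -126.23°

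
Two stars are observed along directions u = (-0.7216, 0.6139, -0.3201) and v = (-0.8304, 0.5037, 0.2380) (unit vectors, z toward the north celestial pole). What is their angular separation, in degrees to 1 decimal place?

33.7°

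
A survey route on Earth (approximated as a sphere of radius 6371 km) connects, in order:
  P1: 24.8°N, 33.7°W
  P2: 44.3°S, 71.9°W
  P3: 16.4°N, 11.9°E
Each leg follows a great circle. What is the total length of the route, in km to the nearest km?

19403 km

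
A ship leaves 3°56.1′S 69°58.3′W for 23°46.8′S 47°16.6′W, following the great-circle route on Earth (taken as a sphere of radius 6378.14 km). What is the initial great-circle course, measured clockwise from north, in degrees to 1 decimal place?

Δλ = 22.695° = 0.3961 rad.
y = sin Δλ · cos φ₂ = (0.3858)(0.9151) = 0.3531
x = cos φ₁ sin φ₂ − sin φ₁ cos φ₂ cos Δλ = (0.9976)(-0.4032) − (-0.0686)(0.9151)(0.9226) = -0.3443
θ = atan2(y, x) = 134.28°, so the bearing is 134.3°.

134.3°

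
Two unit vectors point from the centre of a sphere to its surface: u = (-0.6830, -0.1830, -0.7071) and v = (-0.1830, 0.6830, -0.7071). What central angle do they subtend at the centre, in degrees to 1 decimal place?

60.0°

u·v = 0.5000; |u| = 1.0000, |v| = 1.0000.
cos θ = (u·v)/(|u||v|) = 0.5000, so θ = 60.0°.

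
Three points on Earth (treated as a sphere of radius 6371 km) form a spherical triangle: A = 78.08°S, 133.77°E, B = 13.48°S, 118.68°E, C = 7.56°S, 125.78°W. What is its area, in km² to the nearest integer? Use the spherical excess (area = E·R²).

Side lengths (central angles): a = 1.9660, b = 1.4791, c = 1.1351 rad; semiperimeter s = 2.2901.
By l'Huilier's theorem, tan(E/4) = √[tan(s/2) tan((s−a)/2) tan((s−b)/2) tan((s−c)/2)], giving spherical excess E = 1.2300 rad.
Area = E·R² = 1.2300 × (6371)² ≈ 49923611 km².

49923611 km²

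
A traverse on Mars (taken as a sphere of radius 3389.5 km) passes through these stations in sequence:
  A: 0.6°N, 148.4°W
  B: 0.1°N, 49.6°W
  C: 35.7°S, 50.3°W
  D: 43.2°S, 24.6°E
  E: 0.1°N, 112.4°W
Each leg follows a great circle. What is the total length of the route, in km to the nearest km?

Leg A→B: central angle 1.7244 rad, distance 5844.7 km.
Leg B→C: central angle 0.6249 rad, distance 2118.2 km.
Leg C→D: central angle 0.9840 rad, distance 3335.4 km.
Leg D→E: central angle 2.1345 rad, distance 7234.9 km.
Total: 5844.7 + 2118.2 + 3335.4 + 7234.9 ≈ 18533 km.

18533 km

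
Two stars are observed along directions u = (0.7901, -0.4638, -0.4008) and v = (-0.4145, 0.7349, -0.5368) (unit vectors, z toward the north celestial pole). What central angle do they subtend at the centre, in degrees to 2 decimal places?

u·v = -0.4532; |u| = 1.0000, |v| = 1.0000.
cos θ = (u·v)/(|u||v|) = -0.4532, so θ = 116.95°.

116.95°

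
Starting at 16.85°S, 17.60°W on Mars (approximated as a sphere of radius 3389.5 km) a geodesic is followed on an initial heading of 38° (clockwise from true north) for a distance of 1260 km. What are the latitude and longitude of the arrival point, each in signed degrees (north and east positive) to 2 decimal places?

0.22°, -4.68°

Angular distance δ = d/R = 1260/3389.5 = 0.37174 rad; initial bearing θ = 0.6632 rad.
sin φ₂ = sin φ₁ cos δ + cos φ₁ sin δ cos θ = (-0.2899)(0.9317) + (0.9571)(0.3632)(0.7880) = 0.0039, so φ₂ = 0.22°.
Δλ = atan2(sin θ sin δ cos φ₁, cos δ − sin φ₁ sin φ₂) = atan2(0.2140, 0.9328) = 12.922°.
λ₂ = -17.600° + 12.922° = -4.68°.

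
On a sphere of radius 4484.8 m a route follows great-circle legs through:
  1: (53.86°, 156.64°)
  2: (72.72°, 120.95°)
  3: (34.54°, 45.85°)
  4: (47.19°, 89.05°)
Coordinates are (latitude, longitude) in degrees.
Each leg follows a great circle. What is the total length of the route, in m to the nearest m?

8716 m

Leg 1→2: central angle 0.4192 rad, distance 1880.1 m.
Leg 2→3: central angle 0.9219 rad, distance 4134.5 m.
Leg 3→4: central angle 0.6023 rad, distance 2701.4 m.
Total: 1880.1 + 4134.5 + 2701.4 ≈ 8716 m.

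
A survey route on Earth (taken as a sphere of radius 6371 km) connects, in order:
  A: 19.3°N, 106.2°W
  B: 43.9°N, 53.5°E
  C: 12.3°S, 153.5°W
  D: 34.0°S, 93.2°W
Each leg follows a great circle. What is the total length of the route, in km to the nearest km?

Leg A→B: central angle 1.9918 rad, distance 12689.5 km.
Leg B→C: central angle 2.4575 rad, distance 15656.7 km.
Leg C→D: central angle 1.0234 rad, distance 6520.2 km.
Total: 12689.5 + 15656.7 + 6520.2 ≈ 34866 km.

34866 km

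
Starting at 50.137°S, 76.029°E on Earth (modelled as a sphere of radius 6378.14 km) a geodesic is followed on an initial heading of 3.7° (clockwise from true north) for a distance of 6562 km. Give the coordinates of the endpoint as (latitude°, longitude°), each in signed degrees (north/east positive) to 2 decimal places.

Angular distance δ = d/R = 6562/6378.14 = 1.02883 rad; initial bearing θ = 0.0646 rad.
sin φ₂ = sin φ₁ cos δ + cos φ₁ sin δ cos θ = (-0.7676)(0.5158) + (0.6410)(0.8567)(0.9979) = 0.1520, so φ₂ = 8.74°.
Δλ = atan2(sin θ sin δ cos φ₁, cos δ − sin φ₁ sin φ₂) = atan2(0.0354, 0.6325) = 3.206°.
λ₂ = 76.029° + 3.206° = 79.24°.

8.74°, 79.24°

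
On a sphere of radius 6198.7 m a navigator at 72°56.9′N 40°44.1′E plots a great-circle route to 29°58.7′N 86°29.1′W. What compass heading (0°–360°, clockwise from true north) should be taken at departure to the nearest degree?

313°

With φ₁ = 1.2732, φ₂ = 0.5232, Δλ = -2.2204 rad, the forward-azimuth formula gives
θ = atan2( sin Δλ cos φ₂ , cos φ₁ sin φ₂ − sin φ₁ cos φ₂ cos Δλ ) = atan2(-0.6898, 0.6474) = -46.81°.
Adding 360° brings this into [0°, 360°): 313°.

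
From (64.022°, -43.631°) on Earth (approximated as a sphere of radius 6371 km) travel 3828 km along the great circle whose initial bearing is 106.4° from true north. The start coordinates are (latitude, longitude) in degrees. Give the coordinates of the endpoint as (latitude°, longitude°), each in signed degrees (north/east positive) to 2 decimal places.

42.19°, 3.42°

Angular distance δ = d/R = 3828/6371 = 0.60085 rad; initial bearing θ = 1.8570 rad.
sin φ₂ = sin φ₁ cos δ + cos φ₁ sin δ cos θ = (0.8990)(0.8249) + (0.4380)(0.5653)(-0.2823) = 0.6716, so φ₂ = 42.19°.
Δλ = atan2(sin θ sin δ cos φ₁, cos δ − sin φ₁ sin φ₂) = atan2(0.2376, 0.2211) = 47.053°.
λ₂ = -43.631° + 47.053° = 3.42°.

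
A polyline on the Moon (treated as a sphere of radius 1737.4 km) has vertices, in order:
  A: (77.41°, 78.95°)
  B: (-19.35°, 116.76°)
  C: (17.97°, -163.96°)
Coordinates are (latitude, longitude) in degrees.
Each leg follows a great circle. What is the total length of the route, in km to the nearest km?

Leg A→B: central angle 1.7324 rad, distance 3009.9 km.
Leg B→C: central angle 1.5060 rad, distance 2616.6 km.
Total: 3009.9 + 2616.6 ≈ 5626 km.

5626 km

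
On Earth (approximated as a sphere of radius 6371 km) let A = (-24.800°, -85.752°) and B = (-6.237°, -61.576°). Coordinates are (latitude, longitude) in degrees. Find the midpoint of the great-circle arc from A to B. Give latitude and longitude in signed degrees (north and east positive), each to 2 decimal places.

-15.85°, -73.11°

Central angle δ = 0.5180 rad. Interpolating on the sphere with fraction f = 0.5:
P = [sin((1−f)δ)·A + sin(fδ)·B] / sin δ = 0.5173·A + 0.5173·B in Cartesian coordinates,
giving P = (0.2795, -0.9205, -0.2732), i.e. latitude -15.85°, longitude -73.11°.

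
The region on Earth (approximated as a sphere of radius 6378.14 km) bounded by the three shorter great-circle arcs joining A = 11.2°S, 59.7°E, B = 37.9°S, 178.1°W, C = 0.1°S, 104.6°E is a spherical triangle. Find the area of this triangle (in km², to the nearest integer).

Side lengths (central angles): a = 1.3953, b = 0.8021, c = 1.8683 rad; semiperimeter s = 2.0329.
By l'Huilier's theorem, tan(E/4) = √[tan(s/2) tan((s−a)/2) tan((s−b)/2) tan((s−c)/2)], giving spherical excess E = 0.6980 rad.
Area = E·R² = 0.6980 × (6378.14)² ≈ 28395693 km².

28395693 km²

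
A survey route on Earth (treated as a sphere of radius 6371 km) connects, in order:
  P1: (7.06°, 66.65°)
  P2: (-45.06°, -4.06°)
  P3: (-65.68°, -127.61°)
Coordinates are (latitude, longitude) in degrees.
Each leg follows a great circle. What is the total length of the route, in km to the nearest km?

15870 km

Leg P1→P2: central angle 1.4257 rad, distance 9083.2 km.
Leg P2→P3: central angle 1.0653 rad, distance 6786.9 km.
Total: 9083.2 + 6786.9 ≈ 15870 km.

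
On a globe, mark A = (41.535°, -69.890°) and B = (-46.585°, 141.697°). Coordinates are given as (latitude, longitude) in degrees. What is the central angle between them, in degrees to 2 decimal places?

In radians: φ₁ = 0.7249, φ₂ = -0.8131, Δλ = -148.413° = -2.5903 rad.
Haversine: a = sin²(Δφ/2) + cos φ₁ cos φ₂ sin²(Δλ/2) = 0.4836 + (0.7486)(0.6873)(0.9259) = 0.95995.
Central angle c = 2·arcsin(√a) = 2.73862 rad.
So the angular separation is 156.91°.

156.91°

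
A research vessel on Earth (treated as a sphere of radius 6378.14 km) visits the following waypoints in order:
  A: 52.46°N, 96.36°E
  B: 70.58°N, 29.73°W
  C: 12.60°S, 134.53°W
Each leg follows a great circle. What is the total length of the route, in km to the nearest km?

Leg A→B: central angle 0.8912 rad, distance 5684.2 km.
Leg B→C: central angle 1.8636 rad, distance 11886.2 km.
Total: 5684.2 + 11886.2 ≈ 17570 km.

17570 km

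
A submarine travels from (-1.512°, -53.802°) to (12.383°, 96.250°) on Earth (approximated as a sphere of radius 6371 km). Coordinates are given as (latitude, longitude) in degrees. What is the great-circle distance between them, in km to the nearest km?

16501 km

In radians: φ₁ = -0.0264, φ₂ = 0.2161, Δλ = 150.052° = 2.6189 rad.
cos c = sin φ₁ sin φ₂ + cos φ₁ cos φ₂ cos Δλ = (-0.0264)(0.2144) + (0.9997)(0.9767)(-0.8665) = -0.85168,
so c = arccos(-0.85168) = 2.58999 rad.
Distance = R·c = 6371 × 2.5900 ≈ 16501 km.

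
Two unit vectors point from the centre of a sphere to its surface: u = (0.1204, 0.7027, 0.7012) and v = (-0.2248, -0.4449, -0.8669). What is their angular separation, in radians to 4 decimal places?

2.8164 rad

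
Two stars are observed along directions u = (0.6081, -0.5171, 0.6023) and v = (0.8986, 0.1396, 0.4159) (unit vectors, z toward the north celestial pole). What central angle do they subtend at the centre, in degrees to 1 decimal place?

43.5°

u·v = 0.7247; |u| = 1.0000, |v| = 1.0000.
cos θ = (u·v)/(|u||v|) = 0.7248, so θ = 43.5°.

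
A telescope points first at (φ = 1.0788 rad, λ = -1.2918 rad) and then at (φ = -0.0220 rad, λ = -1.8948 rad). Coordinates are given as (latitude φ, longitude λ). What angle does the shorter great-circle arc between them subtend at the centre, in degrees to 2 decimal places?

68.31°

With latitudes φ₁ = 61.811°, φ₂ = -1.261° and longitude difference Δλ = -34.549°:
cos c = sin φ₁ sin φ₂ + cos φ₁ cos φ₂ cos Δλ = (0.8814)(-0.0220) + (0.4724)(0.9998)(0.8236) = 0.36959,
so c = arccos(0.36959) = 1.19223 rad.
So the angular separation is 68.31°.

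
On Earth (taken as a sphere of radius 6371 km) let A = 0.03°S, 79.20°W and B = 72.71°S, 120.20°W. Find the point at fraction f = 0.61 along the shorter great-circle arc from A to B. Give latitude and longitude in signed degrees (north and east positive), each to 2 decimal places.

-45.78°, -91.31°

The central angle between A and B is δ = 1.3441 rad.
With f = 0.61, the slerp weights are sin((1−f)δ)/sin δ = 0.5137 and sin(fδ)/sin δ = 0.7503.
Weighted sum of the unit vectors: (0.5137)·(0.1874,-0.9823,-0.0005) + (0.7503)·(-0.1495,-0.2569,-0.9548) = (-0.0159, -0.6973, -0.7166).
Converting back: φ = atan2(z, √(x²+y²)) = -45.78°, λ = atan2(y, x) = -91.31°.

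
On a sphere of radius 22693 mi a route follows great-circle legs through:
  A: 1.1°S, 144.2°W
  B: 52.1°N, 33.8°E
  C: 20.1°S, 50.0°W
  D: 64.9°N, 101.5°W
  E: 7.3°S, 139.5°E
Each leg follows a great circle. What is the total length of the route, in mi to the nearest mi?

171600 mi

Leg A→B: central angle 2.2510 rad, distance 51081.8 mi.
Leg B→C: central angle 1.7812 rad, distance 40421.2 mi.
Leg C→D: central angle 1.6341 rad, distance 37081.7 mi.
Leg D→E: central angle 1.8955 rad, distance 43015.2 mi.
Total: 51081.8 + 40421.2 + 37081.7 + 43015.2 ≈ 171600 mi.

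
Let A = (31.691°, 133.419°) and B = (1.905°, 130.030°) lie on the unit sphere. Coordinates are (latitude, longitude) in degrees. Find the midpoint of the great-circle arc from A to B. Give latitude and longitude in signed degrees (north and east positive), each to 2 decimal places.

The central angle between A and B is δ = 0.5228 rad.
With f = 0.5, the slerp weights are sin((1−f)δ)/sin δ = 0.5176 and sin(fδ)/sin δ = 0.5176.
Weighted sum of the unit vectors: (0.5176)·(-0.5848,0.6180,0.5253) + (0.5176)·(-0.6428,0.7653,0.0332) = (-0.6354, 0.7160, 0.2891).
Converting back: φ = atan2(z, √(x²+y²)) = 16.80°, λ = atan2(y, x) = 131.59°.

16.80°, 131.59°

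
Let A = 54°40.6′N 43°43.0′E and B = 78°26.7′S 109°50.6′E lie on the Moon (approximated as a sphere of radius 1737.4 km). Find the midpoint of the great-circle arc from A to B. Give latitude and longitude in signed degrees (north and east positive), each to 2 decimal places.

-13.47°, 59.24°

Central angle δ = 2.4226 rad. Interpolating on the sphere with fraction f = 0.5:
P = [sin((1−f)δ)·A + sin(fδ)·B] / sin δ = 1.4213·A + 1.4213·B in Cartesian coordinates,
giving P = (0.4973, 0.8357, -0.2329), i.e. latitude -13.47°, longitude 59.24°.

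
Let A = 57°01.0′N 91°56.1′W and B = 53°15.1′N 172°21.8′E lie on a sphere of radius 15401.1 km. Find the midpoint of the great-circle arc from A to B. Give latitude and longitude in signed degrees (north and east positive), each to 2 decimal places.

64.91°, -142.77°

The central angle between A and B is δ = 0.8766 rad.
With f = 0.5, the slerp weights are sin((1−f)δ)/sin δ = 0.5522 and sin(fδ)/sin δ = 0.5522.
Weighted sum of the unit vectors: (0.5522)·(-0.0184,-0.5441,0.8388) + (0.5522)·(-0.5930,0.0795,0.8013) = (-0.3376, -0.2565, 0.9057).
Converting back: φ = atan2(z, √(x²+y²)) = 64.91°, λ = atan2(y, x) = -142.77°.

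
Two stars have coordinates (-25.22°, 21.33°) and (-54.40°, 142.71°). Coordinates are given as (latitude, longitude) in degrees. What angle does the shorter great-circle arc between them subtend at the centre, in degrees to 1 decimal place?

85.9°

With latitudes φ₁ = -25.220°, φ₂ = -54.400° and longitude difference Δλ = 121.380°:
Haversine: a = sin²(Δφ/2) + cos φ₁ cos φ₂ sin²(Δλ/2) = 0.0635 + (0.9047)(0.5821)(0.7604) = 0.46388.
Central angle c = 2·arcsin(√a) = 1.49850 rad.
So the angular separation is 85.9°.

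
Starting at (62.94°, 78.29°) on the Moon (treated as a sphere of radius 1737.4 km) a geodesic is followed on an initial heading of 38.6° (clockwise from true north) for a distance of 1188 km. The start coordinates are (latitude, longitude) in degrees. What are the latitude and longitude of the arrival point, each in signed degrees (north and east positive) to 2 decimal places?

66.20°, -179.26°

Angular distance δ = d/R = 1188/1737.4 = 0.68378 rad; initial bearing θ = 0.6737 rad.
sin φ₂ = sin φ₁ cos δ + cos φ₁ sin δ cos θ = (0.8905)(0.7752) + (0.4549)(0.6317)(0.7815) = 0.9149, so φ₂ = 66.20°.
Δλ = atan2(sin θ sin δ cos φ₁, cos δ − sin φ₁ sin φ₂) = atan2(0.1793, -0.0396) = 102.449°.
λ₂ = 78.290° + 102.449° = 180.74° → -179.26° after wrapping to (−180°, 180°].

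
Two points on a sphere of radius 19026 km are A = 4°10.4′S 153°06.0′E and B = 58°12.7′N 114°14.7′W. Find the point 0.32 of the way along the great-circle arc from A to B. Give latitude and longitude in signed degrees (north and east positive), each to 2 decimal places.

21.44°, 169.78°

Central angle δ = 1.6571 rad. Interpolating on the sphere with fraction f = 0.32:
P = [sin((1−f)δ)·A + sin(fδ)·B] / sin δ = 0.9064·A + 0.5077·B in Cartesian coordinates,
giving P = (-0.9160, 0.1652, 0.3655), i.e. latitude 21.44°, longitude 169.78°.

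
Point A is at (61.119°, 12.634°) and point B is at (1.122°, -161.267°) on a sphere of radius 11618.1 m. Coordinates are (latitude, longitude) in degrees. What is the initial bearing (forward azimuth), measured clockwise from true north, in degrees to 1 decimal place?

With φ₁ = 1.0667, φ₂ = 0.0196, Δλ = -3.0351 rad, the forward-azimuth formula gives
θ = atan2( sin Δλ cos φ₂ , cos φ₁ sin φ₂ − sin φ₁ cos φ₂ cos Δλ ) = atan2(-0.1062, 0.8800) = -6.88°.
Adding 360° brings this into [0°, 360°): 353.1°.

353.1°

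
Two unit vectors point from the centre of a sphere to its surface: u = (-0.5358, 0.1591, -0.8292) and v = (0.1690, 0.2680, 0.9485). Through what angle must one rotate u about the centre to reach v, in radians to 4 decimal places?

u·v = -0.8344; |u| = 1.0000, |v| = 1.0000.
cos θ = (u·v)/(|u||v|) = -0.8344, so θ = 2.5579 rad.

2.5579 rad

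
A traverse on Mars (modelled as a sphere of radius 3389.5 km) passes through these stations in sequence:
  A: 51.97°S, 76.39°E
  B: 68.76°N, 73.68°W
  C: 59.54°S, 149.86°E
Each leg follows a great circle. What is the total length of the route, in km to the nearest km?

Leg A→B: central angle 2.7587 rad, distance 9350.8 km.
Leg B→C: central angle 2.7835 rad, distance 9434.6 km.
Total: 9350.8 + 9434.6 ≈ 18785 km.

18785 km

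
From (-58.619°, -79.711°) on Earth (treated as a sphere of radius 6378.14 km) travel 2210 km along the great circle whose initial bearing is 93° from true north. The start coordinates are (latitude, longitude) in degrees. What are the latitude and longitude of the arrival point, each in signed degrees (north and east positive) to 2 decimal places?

-54.32°, -44.16°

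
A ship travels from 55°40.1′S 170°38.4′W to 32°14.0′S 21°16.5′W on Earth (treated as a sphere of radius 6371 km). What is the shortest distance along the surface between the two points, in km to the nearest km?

9817 km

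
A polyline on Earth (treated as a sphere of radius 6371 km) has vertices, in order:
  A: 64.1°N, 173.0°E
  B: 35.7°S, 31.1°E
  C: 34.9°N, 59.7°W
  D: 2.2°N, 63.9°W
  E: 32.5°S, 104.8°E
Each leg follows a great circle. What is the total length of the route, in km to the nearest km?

48305 km

Leg A→B: central angle 2.5049 rad, distance 15958.8 km.
Leg B→C: central angle 1.9211 rad, distance 12239.2 km.
Leg C→D: central angle 0.5748 rad, distance 3661.9 km.
Leg D→E: central angle 2.5812 rad, distance 16445.0 km.
Total: 15958.8 + 12239.2 + 3661.9 + 16445.0 ≈ 48305 km.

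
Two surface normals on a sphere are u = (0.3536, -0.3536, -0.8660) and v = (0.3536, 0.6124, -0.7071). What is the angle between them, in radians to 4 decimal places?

u·v = 0.5208; |u| = 1.0000, |v| = 1.0000.
cos θ = (u·v)/(|u||v|) = 0.5208, so θ = 1.0230 rad.

1.0230 rad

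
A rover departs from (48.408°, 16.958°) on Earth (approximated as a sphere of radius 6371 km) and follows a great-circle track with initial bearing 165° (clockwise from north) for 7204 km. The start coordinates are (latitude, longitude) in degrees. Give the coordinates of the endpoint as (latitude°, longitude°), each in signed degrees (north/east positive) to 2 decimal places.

-15.16°, 31.00°

Angular distance δ = d/R = 7204/6371 = 1.13075 rad; initial bearing θ = 2.8798 rad.
sin φ₂ = sin φ₁ cos δ + cos φ₁ sin δ cos θ = (0.7479)(0.4260) + (0.6638)(0.9047)(-0.9659) = -0.2615, so φ₂ = -15.16°.
Δλ = atan2(sin θ sin δ cos φ₁, cos δ − sin φ₁ sin φ₂) = atan2(0.1554, 0.6216) = 14.040°.
λ₂ = 16.958° + 14.040° = 31.00°.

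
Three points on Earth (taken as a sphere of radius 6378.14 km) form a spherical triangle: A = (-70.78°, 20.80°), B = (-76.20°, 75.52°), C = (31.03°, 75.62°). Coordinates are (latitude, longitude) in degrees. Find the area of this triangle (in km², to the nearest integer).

15373108 km²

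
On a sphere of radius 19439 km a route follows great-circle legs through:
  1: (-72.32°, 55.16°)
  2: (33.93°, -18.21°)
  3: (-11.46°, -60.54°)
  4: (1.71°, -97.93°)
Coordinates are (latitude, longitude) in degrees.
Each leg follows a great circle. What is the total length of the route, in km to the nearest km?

Leg 1→2: central angle 2.0485 rad, distance 39819.9 km.
Leg 2→3: central angle 1.0584 rad, distance 20574.3 km.
Leg 3→4: central angle 0.6882 rad, distance 13377.5 km.
Total: 39819.9 + 20574.3 + 13377.5 ≈ 73772 km.

73772 km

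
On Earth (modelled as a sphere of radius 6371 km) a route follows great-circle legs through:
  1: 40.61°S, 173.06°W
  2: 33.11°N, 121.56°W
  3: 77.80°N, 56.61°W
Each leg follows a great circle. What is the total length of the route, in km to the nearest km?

15588 km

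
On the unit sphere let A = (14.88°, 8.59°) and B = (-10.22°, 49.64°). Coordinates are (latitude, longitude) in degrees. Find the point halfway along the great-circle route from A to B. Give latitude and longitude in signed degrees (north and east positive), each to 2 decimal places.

2.49°, 29.31°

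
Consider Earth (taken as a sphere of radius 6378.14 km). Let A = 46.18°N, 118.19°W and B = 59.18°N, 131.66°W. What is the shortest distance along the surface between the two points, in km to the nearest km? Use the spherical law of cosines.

Let φ₁ = 0.8060 rad, φ₂ = 1.0329 rad, and Δλ = -0.2351 rad.
cos c = sin φ₁ sin φ₂ + cos φ₁ cos φ₂ cos Δλ = (0.7215)(0.8588) + (0.6924)(0.5123)(0.9725) = 0.96461,
so c = arccos(0.96461) = 0.26683 rad.
Distance = R·c = 6378.14 × 0.2668 ≈ 1702 km.

1702 km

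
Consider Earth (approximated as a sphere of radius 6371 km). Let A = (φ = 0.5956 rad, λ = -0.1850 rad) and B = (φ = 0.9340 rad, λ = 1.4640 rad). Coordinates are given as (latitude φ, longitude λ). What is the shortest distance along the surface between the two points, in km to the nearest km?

7298 km

With latitudes φ₁ = 34.125°, φ₂ = 53.514° and longitude difference Δλ = 94.481°:
cos c = sin φ₁ sin φ₂ + cos φ₁ cos φ₂ cos Δλ = (0.5610)(0.8040) + (0.8278)(0.5946)(-0.0781) = 0.41260,
so c = arccos(0.41260) = 1.14549 rad.
Distance = R·c = 6371 × 1.1455 ≈ 7298 km.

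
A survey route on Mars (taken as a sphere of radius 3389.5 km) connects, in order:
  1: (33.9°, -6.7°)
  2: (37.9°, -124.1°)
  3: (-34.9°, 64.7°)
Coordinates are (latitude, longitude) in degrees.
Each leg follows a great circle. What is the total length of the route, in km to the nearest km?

15378 km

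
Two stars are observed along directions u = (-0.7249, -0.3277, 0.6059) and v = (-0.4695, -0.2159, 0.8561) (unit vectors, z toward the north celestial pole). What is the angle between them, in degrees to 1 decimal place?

u·v = 0.9298; |u| = 1.0000, |v| = 1.0000.
cos θ = (u·v)/(|u||v|) = 0.9298, so θ = 21.6°.

21.6°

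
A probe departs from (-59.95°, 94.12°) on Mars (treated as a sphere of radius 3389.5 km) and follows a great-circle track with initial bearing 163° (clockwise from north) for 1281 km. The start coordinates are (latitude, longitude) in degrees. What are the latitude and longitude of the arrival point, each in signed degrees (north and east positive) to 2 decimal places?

-78.87°, 128.12°

Angular distance δ = d/R = 1281/3389.5 = 0.37793 rad; initial bearing θ = 2.8449 rad.
sin φ₂ = sin φ₁ cos δ + cos φ₁ sin δ cos θ = (-0.8656)(0.9294) + (0.5008)(0.3690)(-0.9563) = -0.9812, so φ₂ = -78.87°.
Δλ = atan2(sin θ sin δ cos φ₁, cos δ − sin φ₁ sin φ₂) = atan2(0.0540, 0.0801) = 33.996°.
λ₂ = 94.120° + 33.996° = 128.12°.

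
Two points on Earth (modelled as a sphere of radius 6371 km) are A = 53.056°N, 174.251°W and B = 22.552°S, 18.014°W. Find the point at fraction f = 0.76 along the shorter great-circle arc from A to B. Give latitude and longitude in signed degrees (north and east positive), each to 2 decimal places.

Central angle δ = 2.5227 rad. Interpolating on the sphere with fraction f = 0.76:
P = [sin((1−f)δ)·A + sin(fδ)·B] / sin δ = 0.9811·A + 1.6214·B in Cartesian coordinates,
giving P = (0.8373, -0.5221, 0.1623), i.e. latitude 9.34°, longitude -31.95°.

9.34°, -31.95°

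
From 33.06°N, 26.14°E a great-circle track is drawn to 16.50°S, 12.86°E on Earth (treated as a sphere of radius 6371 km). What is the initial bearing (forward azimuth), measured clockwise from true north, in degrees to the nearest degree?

196°

Δλ = -13.280° = -0.2318 rad.
y = sin Δλ · cos φ₂ = (-0.2297)(0.9588) = -0.2203
x = cos φ₁ sin φ₂ − sin φ₁ cos φ₂ cos Δλ = (0.8381)(-0.2840) − (0.5455)(0.9588)(0.9733) = -0.7471
θ = atan2(y, x) = -163.57°; adding 360° gives 196°.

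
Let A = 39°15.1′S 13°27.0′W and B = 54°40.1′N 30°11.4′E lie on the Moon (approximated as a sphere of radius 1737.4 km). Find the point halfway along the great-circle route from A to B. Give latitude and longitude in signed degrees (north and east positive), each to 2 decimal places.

8.28°, 5.05°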